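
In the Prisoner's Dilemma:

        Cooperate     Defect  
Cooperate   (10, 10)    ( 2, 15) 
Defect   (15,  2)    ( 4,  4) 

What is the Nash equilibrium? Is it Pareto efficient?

(Defect, Defect) is NE; not Pareto efficient

Work:
Defect dominates Cooperate for both players:
If P2 cooperates: Defect (15) > Cooperate (10)
If P2 defects: Defect (4) > Cooperate (2)
NE: (Defect, Defect) with payoff (4, 4)
But (Cooperate, Cooperate) = (10, 10) Pareto dominates (4, 4)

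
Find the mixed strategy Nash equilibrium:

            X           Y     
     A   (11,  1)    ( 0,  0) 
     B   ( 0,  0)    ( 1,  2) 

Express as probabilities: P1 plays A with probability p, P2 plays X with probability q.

p = 0.6667, q = 0.0833

Work:
Find probabilities that make opponent indifferent:
P2 chooses q to make P1 indifferent between A and B
P1 chooses p to make P2 indifferent between X and Y
Mixed NE: P1 plays (A: 0.6667, B: 0.3333), P2 plays (X: 0.0833, Y: 0.9167)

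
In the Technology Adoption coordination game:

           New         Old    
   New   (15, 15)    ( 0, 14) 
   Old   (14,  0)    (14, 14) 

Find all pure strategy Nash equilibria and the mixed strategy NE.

Pure NE: (New, New) and (Old, Old); Mixed NE: p = 0.9333, q = 0.9333

Work:
Check pure NE:
(New, New): (15, 15) - no unilateral deviation beneficial
(Old, Old): (14, 14) - no unilateral deviation beneficial
Mixed NE: P1 plays New with p = 0.9333, P2 plays New with q = 0.9333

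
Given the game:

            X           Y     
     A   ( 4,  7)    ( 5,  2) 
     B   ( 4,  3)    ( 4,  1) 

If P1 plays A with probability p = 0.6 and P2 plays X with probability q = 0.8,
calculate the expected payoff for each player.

E[P1] = 4.12, E[P2] = 4.64

Work:
E[P1] = p·q·π₁(A,X) + p·(1-q)·π₁(A,Y) + (1-p)·q·π₁(B,X) + (1-p)·(1-q)·π₁(B,Y)
= 0.6·0.8·4 + 0.6·0.2·5 + 0.4·0.8·4 + 0.4·0.2·4
= 4.12

E[P2] = 4.64 (similar calculation)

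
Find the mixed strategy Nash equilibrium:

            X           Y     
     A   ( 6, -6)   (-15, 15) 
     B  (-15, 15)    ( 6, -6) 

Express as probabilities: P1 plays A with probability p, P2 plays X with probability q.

p = 0.5, q = 0.5

Work:
Find probabilities that make opponent indifferent:
P2 chooses q to make P1 indifferent between A and B
P1 chooses p to make P2 indifferent between X and Y
Mixed NE: P1 plays (A: 0.5, B: 0.5), P2 plays (X: 0.5, Y: 0.5)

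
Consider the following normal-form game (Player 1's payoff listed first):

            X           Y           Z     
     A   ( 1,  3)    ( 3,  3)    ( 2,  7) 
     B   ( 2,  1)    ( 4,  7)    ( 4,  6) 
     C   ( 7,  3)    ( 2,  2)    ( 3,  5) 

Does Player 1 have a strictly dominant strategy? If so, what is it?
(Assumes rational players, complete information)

No strictly dominant strategy exists for Player 1

Work:
A strategy strictly dominates another if it gives a strictly higher payoff against every opponent action. Compare each pair of P1's strategies column-by-column:
  A vs B: [1 vs 2, 3 vs 4, 2 vs 4] → A does not strictly dominate B (column X: 1 ≤ 2)
  A vs C: [1 vs 7, 3 vs 2, 2 vs 3] → A does not strictly dominate C (column X: 1 ≤ 7)
  B vs A: [2 vs 1, 4 vs 3, 4 vs 2] → B strictly dominates A
  B vs C: [2 vs 7, 4 vs 2, 4 vs 3] → B does not strictly dominate C (column X: 2 ≤ 7)
  C vs A: [7 vs 1, 2 vs 3, 3 vs 2] → C does not strictly dominate A (column Y: 2 ≤ 3)
  C vs B: [7 vs 2, 2 vs 4, 3 vs 4] → C does not strictly dominate B (column Y: 2 ≤ 4)
No single strategy strictly dominates all others → no strictly dominant strategy.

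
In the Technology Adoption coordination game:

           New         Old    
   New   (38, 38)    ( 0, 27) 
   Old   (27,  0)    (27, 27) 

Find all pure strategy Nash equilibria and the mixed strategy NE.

Pure NE: (New, New) and (Old, Old); Mixed NE: p = 0.7105, q = 0.7105

Work:
Check pure NE:
(New, New): (38, 38) - no unilateral deviation beneficial
(Old, Old): (27, 27) - no unilateral deviation beneficial
Mixed NE: P1 plays New with p = 0.7105, P2 plays New with q = 0.7105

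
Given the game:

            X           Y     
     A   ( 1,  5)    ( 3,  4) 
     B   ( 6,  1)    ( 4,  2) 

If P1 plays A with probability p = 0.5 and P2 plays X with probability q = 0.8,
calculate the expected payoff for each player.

E[P1] = 3.5, E[P2] = 3.0

Work:
E[P1] = p·q·π₁(A,X) + p·(1-q)·π₁(A,Y) + (1-p)·q·π₁(B,X) + (1-p)·(1-q)·π₁(B,Y)
= 0.5·0.8·1 + 0.5·0.2·3 + 0.5·0.8·6 + 0.5·0.2·4
= 3.5

E[P2] = 3.0 (similar calculation)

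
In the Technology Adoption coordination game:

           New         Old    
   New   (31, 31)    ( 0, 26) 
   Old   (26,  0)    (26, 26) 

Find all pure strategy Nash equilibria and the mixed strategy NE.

Pure NE: (New, New) and (Old, Old); Mixed NE: p = 0.8387, q = 0.8387

Work:
Check pure NE:
(New, New): (31, 31) - no unilateral deviation beneficial
(Old, Old): (26, 26) - no unilateral deviation beneficial
Mixed NE: P1 plays New with p = 0.8387, P2 plays New with q = 0.8387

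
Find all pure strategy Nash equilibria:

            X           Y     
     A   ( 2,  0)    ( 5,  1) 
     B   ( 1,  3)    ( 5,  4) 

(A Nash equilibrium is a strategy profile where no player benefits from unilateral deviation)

Nash equilibrium: (A, Y), (B, Y)

Work:
Best responses:
  P1 vs X: payoffs [2, 1] → best response A (payoff 2)
  P1 vs Y: payoffs [5, 5] → best response A/B (payoff 5)
  P2 vs A: payoffs [0, 1] → best response Y (payoff 1)
  P2 vs B: payoffs [3, 4] → best response Y (payoff 4)
Mutual best responses: (A,Y), (B,Y) → Nash equilibria.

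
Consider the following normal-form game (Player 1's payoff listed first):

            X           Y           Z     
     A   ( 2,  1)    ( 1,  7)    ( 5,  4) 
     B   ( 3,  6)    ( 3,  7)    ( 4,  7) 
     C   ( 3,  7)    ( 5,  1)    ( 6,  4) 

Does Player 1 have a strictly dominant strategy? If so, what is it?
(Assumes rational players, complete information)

No strictly dominant strategy exists for Player 1

Work:
A strategy strictly dominates another if it gives a strictly higher payoff against every opponent action. Compare each pair of P1's strategies column-by-column:
  A vs B: [2 vs 3, 1 vs 3, 5 vs 4] → A does not strictly dominate B (column X: 2 ≤ 3)
  A vs C: [2 vs 3, 1 vs 5, 5 vs 6] → A does not strictly dominate C (column X: 2 ≤ 3)
  B vs A: [3 vs 2, 3 vs 1, 4 vs 5] → B does not strictly dominate A (column Z: 4 ≤ 5)
  B vs C: [3 vs 3, 3 vs 5, 4 vs 6] → B does not strictly dominate C (column X: 3 ≤ 3)
  C vs A: [3 vs 2, 5 vs 1, 6 vs 5] → C strictly dominates A
  C vs B: [3 vs 3, 5 vs 3, 6 vs 4] → C does not strictly dominate B (column X: 3 ≤ 3)
No single strategy strictly dominates all others → no strictly dominant strategy.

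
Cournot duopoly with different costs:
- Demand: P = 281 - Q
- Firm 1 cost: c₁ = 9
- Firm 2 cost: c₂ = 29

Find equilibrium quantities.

q₁* = 97.33, q₂* = 77.33

Work:
Reaction: q₁ = (281 - 9 - q₂)/2
Reaction: q₂ = (281 - 29 - q₁)/2
Solve simultaneously:
q₁* = (281 - 2×9 + 29)/3 = 97.33
q₂* = (281 - 2×29 + 9)/3 = 77.33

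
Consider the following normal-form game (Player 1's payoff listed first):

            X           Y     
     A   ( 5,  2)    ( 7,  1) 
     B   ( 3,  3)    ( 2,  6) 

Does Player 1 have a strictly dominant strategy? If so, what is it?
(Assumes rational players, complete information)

Yes, Player 1's strictly dominant strategy is A

Work:
A strategy strictly dominates another if it gives a strictly higher payoff against every opponent action. Compare each pair of P1's strategies column-by-column:
  A vs B: [5 vs 3, 7 vs 2] → A strictly dominates B
  B vs A: [3 vs 5, 2 vs 7] → B does not strictly dominate A (column X: 3 ≤ 5)
A strictly dominates every other strategy → strictly dominant.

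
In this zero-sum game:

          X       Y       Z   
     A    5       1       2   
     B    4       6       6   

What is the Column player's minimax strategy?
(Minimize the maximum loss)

Column should play X, value = 5

Work:
Column player minimizes Row's maximum payoff:
Column X: max payoff to Row = 5
Column Y: max payoff to Row = 6
Column Z: max payoff to Row = 6
Minimum is 5, achieved by column X.
Minimax strategy: X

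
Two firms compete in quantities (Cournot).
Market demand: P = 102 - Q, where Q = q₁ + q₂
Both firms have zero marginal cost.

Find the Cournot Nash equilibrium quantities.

q₁* = q₂* = 34.0; P* = 34.0

Work:
Profit: π_i = P·q_i = (a - q_i - q_j)·q_i
FOC: ∂π_i/∂q_i = a - 2q_i - q_j = 0
Reaction function: q_i = (102 - q_j)/2
Symmetry: q* = 102/3 = 34.0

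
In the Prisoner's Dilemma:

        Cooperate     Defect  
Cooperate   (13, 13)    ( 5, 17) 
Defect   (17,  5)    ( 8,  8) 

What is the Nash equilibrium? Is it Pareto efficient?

(Defect, Defect) is NE; not Pareto efficient

Work:
Defect dominates Cooperate for both players:
If P2 cooperates: Defect (17) > Cooperate (13)
If P2 defects: Defect (8) > Cooperate (5)
NE: (Defect, Defect) with payoff (8, 8)
But (Cooperate, Cooperate) = (13, 13) Pareto dominates (8, 8)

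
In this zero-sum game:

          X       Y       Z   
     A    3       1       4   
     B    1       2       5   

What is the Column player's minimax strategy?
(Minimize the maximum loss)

Column should play Y, value = 2

Work:
Column player minimizes Row's maximum payoff:
Column X: max payoff to Row = 3
Column Y: max payoff to Row = 2
Column Z: max payoff to Row = 5
Minimum is 2, achieved by column Y.
Minimax strategy: Y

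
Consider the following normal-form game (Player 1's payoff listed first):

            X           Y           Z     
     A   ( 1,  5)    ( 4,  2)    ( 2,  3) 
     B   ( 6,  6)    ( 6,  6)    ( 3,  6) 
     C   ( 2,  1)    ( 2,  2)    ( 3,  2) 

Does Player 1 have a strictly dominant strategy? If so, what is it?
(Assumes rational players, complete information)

No strictly dominant strategy exists for Player 1

Work:
A strategy strictly dominates another if it gives a strictly higher payoff against every opponent action. Compare each pair of P1's strategies column-by-column:
  A vs B: [1 vs 6, 4 vs 6, 2 vs 3] → A does not strictly dominate B (column X: 1 ≤ 6)
  A vs C: [1 vs 2, 4 vs 2, 2 vs 3] → A does not strictly dominate C (column X: 1 ≤ 2)
  B vs A: [6 vs 1, 6 vs 4, 3 vs 2] → B strictly dominates A
  B vs C: [6 vs 2, 6 vs 2, 3 vs 3] → B does not strictly dominate C (column Z: 3 ≤ 3)
  C vs A: [2 vs 1, 2 vs 4, 3 vs 2] → C does not strictly dominate A (column Y: 2 ≤ 4)
  C vs B: [2 vs 6, 2 vs 6, 3 vs 3] → C does not strictly dominate B (column X: 2 ≤ 6)
No single strategy strictly dominates all others → no strictly dominant strategy.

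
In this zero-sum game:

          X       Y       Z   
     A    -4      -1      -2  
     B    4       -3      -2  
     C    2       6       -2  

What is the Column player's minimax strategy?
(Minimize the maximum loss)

Column should play Z, value = -2

Work:
Column player minimizes Row's maximum payoff:
Column X: max payoff to Row = 4
Column Y: max payoff to Row = 6
Column Z: max payoff to Row = -2
Minimum is -2, achieved by column Z.
Minimax strategy: Z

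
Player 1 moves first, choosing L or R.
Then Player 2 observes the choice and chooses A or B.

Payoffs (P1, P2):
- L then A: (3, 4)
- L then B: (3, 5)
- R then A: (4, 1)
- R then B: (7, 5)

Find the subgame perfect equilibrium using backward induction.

P1 plays R, P2 plays B after L and B after R; Payoff (7, 5)

Work:
Backward induction:
After L: P2 chooses B → P1 gets 3
After R: P2 chooses B → P1 gets 7
P1 chooses R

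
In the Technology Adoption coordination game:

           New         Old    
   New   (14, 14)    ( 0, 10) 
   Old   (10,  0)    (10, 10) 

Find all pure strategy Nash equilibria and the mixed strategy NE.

Pure NE: (New, New) and (Old, Old); Mixed NE: p = 0.7143, q = 0.7143

Work:
Check pure NE:
(New, New): (14, 14) - no unilateral deviation beneficial
(Old, Old): (10, 10) - no unilateral deviation beneficial
Mixed NE: P1 plays New with p = 0.7143, P2 plays New with q = 0.7143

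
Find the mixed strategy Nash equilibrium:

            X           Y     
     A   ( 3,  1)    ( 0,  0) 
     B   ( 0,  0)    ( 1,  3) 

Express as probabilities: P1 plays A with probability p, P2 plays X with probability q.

p = 0.75, q = 0.25

Work:
Find probabilities that make opponent indifferent:
P2 chooses q to make P1 indifferent between A and B
P1 chooses p to make P2 indifferent between X and Y
Mixed NE: P1 plays (A: 0.75, B: 0.25), P2 plays (X: 0.25, Y: 0.75)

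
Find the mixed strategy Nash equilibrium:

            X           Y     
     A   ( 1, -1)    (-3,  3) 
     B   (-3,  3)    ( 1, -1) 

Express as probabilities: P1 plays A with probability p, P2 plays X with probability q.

p = 0.5, q = 0.5

Work:
Find probabilities that make opponent indifferent:
P2 chooses q to make P1 indifferent between A and B
P1 chooses p to make P2 indifferent between X and Y
Mixed NE: P1 plays (A: 0.5, B: 0.5), P2 plays (X: 0.5, Y: 0.5)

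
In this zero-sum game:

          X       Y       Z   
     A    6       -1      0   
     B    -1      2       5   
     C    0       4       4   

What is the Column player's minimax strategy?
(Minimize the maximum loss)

Column should play Y, value = 4

Work:
Column player minimizes Row's maximum payoff:
Column X: max payoff to Row = 6
Column Y: max payoff to Row = 4
Column Z: max payoff to Row = 5
Minimum is 4, achieved by column Y.
Minimax strategy: Y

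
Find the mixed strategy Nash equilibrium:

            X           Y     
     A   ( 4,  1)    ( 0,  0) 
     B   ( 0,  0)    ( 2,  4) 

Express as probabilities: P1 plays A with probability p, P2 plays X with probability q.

p = 0.8, q = 0.3333

Work:
Find probabilities that make opponent indifferent:
P2 chooses q to make P1 indifferent between A and B
P1 chooses p to make P2 indifferent between X and Y
Mixed NE: P1 plays (A: 0.8, B: 0.2), P2 plays (X: 0.3333, Y: 0.6667)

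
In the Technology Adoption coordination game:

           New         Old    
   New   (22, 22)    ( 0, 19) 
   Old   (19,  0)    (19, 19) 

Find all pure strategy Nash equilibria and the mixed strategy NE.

Pure NE: (New, New) and (Old, Old); Mixed NE: p = 0.8636, q = 0.8636

Work:
Check pure NE:
(New, New): (22, 22) - no unilateral deviation beneficial
(Old, Old): (19, 19) - no unilateral deviation beneficial
Mixed NE: P1 plays New with p = 0.8636, P2 plays New with q = 0.8636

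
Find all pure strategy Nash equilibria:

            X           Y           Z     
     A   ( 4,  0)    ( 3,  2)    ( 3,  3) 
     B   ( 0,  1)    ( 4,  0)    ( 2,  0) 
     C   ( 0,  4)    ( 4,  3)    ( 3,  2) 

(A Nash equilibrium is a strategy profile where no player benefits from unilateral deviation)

Nash equilibrium: (A, Z)

Work:
Best responses:
  P1 vs X: payoffs [4, 0, 0] → best response A (payoff 4)
  P1 vs Y: payoffs [3, 4, 4] → best response B/C (payoff 4)
  P1 vs Z: payoffs [3, 2, 3] → best response A/C (payoff 3)
  P2 vs A: payoffs [0, 2, 3] → best response Z (payoff 3)
  P2 vs B: payoffs [1, 0, 0] → best response X (payoff 1)
  P2 vs C: payoffs [4, 3, 2] → best response X (payoff 4)
Mutual best responses: (A,Z) → Nash equilibria.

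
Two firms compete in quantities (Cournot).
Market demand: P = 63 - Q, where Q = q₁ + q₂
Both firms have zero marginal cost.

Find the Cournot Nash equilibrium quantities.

q₁* = q₂* = 21.0; P* = 21.0

Work:
Profit: π_i = P·q_i = (a - q_i - q_j)·q_i
FOC: ∂π_i/∂q_i = a - 2q_i - q_j = 0
Reaction function: q_i = (63 - q_j)/2
Symmetry: q* = 63/3 = 21.0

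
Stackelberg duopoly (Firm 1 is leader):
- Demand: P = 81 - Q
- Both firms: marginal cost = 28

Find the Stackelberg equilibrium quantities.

q₁* (leader) = 26.5, q₂* (follower) = 13.25

Work:
Follower's reaction: q₂ = (a - c - q₁)/2
Leader substitutes: π₁ = q₁·(a - q₁ - (a-c-q₁)/2 - c)
FOC: q₁* = (81 - 28)/2 = 26.50
Then: q₂* = (81 - 28 - 26.5)/2 = 13.25
Leader has first-mover advantage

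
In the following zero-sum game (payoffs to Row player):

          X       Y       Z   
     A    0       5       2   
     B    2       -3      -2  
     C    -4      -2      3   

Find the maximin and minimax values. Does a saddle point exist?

Maximin = 0, Minimax = 2, Saddle: False

Work:
Row minimums: [0, -3, -4] → maximin = 0
Column maximums: [2, 5, 3] → minimax = 2
No saddle point (maximin ≠ minimax). Mixed strategy needed.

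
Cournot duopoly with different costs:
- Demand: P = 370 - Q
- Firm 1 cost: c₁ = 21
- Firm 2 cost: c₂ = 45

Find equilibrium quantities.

q₁* = 124.33, q₂* = 100.33

Work:
Reaction: q₁ = (370 - 21 - q₂)/2
Reaction: q₂ = (370 - 45 - q₁)/2
Solve simultaneously:
q₁* = (370 - 2×21 + 45)/3 = 124.33
q₂* = (370 - 2×45 + 21)/3 = 100.33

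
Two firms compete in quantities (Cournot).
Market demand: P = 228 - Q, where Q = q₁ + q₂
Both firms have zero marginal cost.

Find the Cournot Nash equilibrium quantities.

q₁* = q₂* = 76.0; P* = 76.0

Work:
Profit: π_i = P·q_i = (a - q_i - q_j)·q_i
FOC: ∂π_i/∂q_i = a - 2q_i - q_j = 0
Reaction function: q_i = (228 - q_j)/2
Symmetry: q* = 228/3 = 76.0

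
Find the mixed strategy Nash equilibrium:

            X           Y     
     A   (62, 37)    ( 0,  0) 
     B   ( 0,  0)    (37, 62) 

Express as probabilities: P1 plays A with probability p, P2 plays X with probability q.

p = 0.6263, q = 0.3737

Work:
Find probabilities that make opponent indifferent:
P2 chooses q to make P1 indifferent between A and B
P1 chooses p to make P2 indifferent between X and Y
Mixed NE: P1 plays (A: 0.6263, B: 0.3737), P2 plays (X: 0.3737, Y: 0.6263)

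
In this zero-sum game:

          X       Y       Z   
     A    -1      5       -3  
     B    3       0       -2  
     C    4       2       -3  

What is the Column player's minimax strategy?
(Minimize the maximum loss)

Column should play Z, value = -2

Work:
Column player minimizes Row's maximum payoff:
Column X: max payoff to Row = 4
Column Y: max payoff to Row = 5
Column Z: max payoff to Row = -2
Minimum is -2, achieved by column Z.
Minimax strategy: Z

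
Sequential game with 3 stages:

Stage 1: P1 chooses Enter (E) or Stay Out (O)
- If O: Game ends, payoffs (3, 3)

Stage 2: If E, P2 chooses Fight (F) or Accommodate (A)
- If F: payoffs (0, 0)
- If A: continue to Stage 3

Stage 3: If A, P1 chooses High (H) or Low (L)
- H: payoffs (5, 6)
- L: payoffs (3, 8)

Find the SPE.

SPE: (E, A, H); Outcome (5, 6)

Work:
Stage 3: P1 chooses H (5 vs 3)
Stage 2: P2: F->0, A->6 (anticipating H). Choose A
Stage 1: P1: O->3, E->5 (anticipating A, H). Choose E
SPE path: E -> A -> H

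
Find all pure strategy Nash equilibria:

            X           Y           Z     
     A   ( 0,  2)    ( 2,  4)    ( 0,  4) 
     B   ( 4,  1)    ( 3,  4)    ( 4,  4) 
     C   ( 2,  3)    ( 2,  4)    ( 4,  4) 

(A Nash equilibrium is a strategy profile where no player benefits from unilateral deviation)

Nash equilibrium: (B, Y), (B, Z), (C, Z)

Work:
Best responses:
  P1 vs X: payoffs [0, 4, 2] → best response B (payoff 4)
  P1 vs Y: payoffs [2, 3, 2] → best response B (payoff 3)
  P1 vs Z: payoffs [0, 4, 4] → best response B/C (payoff 4)
  P2 vs A: payoffs [2, 4, 4] → best response Y/Z (payoff 4)
  P2 vs B: payoffs [1, 4, 4] → best response Y/Z (payoff 4)
  P2 vs C: payoffs [3, 4, 4] → best response Y/Z (payoff 4)
Mutual best responses: (B,Y), (B,Z), (C,Z) → Nash equilibria.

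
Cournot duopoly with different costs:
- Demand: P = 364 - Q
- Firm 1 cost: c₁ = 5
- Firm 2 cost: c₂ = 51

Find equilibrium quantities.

q₁* = 135.0, q₂* = 89.0

Work:
Reaction: q₁ = (364 - 5 - q₂)/2
Reaction: q₂ = (364 - 51 - q₁)/2
Solve simultaneously:
q₁* = (364 - 2×5 + 51)/3 = 135.0
q₂* = (364 - 2×51 + 5)/3 = 89.0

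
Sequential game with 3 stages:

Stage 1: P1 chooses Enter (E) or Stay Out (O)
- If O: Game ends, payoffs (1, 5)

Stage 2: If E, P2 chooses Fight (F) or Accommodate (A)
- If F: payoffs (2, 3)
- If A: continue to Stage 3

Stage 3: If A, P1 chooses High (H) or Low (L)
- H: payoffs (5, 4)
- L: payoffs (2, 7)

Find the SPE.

SPE: (E, A, H); Outcome (5, 4)

Work:
Stage 3: P1 chooses H (5 vs 2)
Stage 2: P2: F->3, A->4 (anticipating H). Choose A
Stage 1: P1: O->1, E->5 (anticipating A, H). Choose E
SPE path: E -> A -> H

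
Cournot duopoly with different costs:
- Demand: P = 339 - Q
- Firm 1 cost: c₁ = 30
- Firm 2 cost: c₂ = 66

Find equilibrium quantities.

q₁* = 115.0, q₂* = 79.0

Work:
Reaction: q₁ = (339 - 30 - q₂)/2
Reaction: q₂ = (339 - 66 - q₁)/2
Solve simultaneously:
q₁* = (339 - 2×30 + 66)/3 = 115.0
q₂* = (339 - 2×66 + 30)/3 = 79.0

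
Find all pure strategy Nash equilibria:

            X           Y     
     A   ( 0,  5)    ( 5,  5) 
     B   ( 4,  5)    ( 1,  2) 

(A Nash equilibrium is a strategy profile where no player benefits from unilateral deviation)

Nash equilibrium: (A, Y), (B, X)

Work:
Best responses:
  P1 vs X: payoffs [0, 4] → best response B (payoff 4)
  P1 vs Y: payoffs [5, 1] → best response A (payoff 5)
  P2 vs A: payoffs [5, 5] → best response X/Y (payoff 5)
  P2 vs B: payoffs [5, 2] → best response X (payoff 5)
Mutual best responses: (A,Y), (B,X) → Nash equilibria.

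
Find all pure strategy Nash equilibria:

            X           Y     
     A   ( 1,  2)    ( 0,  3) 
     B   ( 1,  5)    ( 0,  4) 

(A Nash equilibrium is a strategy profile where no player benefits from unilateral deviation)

Nash equilibrium: (A, Y), (B, X)

Work:
Best responses:
  P1 vs X: payoffs [1, 1] → best response A/B (payoff 1)
  P1 vs Y: payoffs [0, 0] → best response A/B (payoff 0)
  P2 vs A: payoffs [2, 3] → best response Y (payoff 3)
  P2 vs B: payoffs [5, 4] → best response X (payoff 5)
Mutual best responses: (A,Y), (B,X) → Nash equilibria.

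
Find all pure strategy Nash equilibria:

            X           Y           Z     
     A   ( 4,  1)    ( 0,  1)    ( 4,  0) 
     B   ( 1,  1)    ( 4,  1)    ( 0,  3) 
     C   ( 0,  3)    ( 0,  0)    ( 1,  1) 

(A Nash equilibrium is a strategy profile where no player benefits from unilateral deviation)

Nash equilibrium: (A, X)

Work:
Best responses:
  P1 vs X: payoffs [4, 1, 0] → best response A (payoff 4)
  P1 vs Y: payoffs [0, 4, 0] → best response B (payoff 4)
  P1 vs Z: payoffs [4, 0, 1] → best response A (payoff 4)
  P2 vs A: payoffs [1, 1, 0] → best response X/Y (payoff 1)
  P2 vs B: payoffs [1, 1, 3] → best response Z (payoff 3)
  P2 vs C: payoffs [3, 0, 1] → best response X (payoff 3)
Mutual best responses: (A,X) → Nash equilibria.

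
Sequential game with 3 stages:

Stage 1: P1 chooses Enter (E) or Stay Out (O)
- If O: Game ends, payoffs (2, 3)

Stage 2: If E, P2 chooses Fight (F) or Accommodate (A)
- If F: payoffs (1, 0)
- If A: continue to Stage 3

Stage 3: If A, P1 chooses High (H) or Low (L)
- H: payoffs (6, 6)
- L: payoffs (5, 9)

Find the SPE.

SPE: (E, A, H); Outcome (6, 6)

Work:
Stage 3: P1 chooses H (6 vs 5)
Stage 2: P2: F->0, A->6 (anticipating H). Choose A
Stage 1: P1: O->2, E->6 (anticipating A, H). Choose E
SPE path: E -> A -> H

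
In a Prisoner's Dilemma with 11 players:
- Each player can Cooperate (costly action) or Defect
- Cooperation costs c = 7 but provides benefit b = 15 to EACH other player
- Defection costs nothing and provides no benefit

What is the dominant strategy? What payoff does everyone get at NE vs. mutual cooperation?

Dominant: Defect; NE payoff = 0; Coop payoff = 143

Work:
Defect dominates (saves cost c = 7, benefit to others is external)
NE: All defect → everyone gets 0
If all cooperate: each receives (10)×15 - 7 = 143
Social dilemma: 143 > 0 but NE gives 0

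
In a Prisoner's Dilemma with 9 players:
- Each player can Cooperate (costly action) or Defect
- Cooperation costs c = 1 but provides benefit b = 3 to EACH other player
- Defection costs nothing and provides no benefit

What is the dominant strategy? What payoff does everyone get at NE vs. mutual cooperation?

Dominant: Defect; NE payoff = 0; Coop payoff = 23

Work:
Defect dominates (saves cost c = 1, benefit to others is external)
NE: All defect → everyone gets 0
If all cooperate: each receives (8)×3 - 1 = 23
Social dilemma: 23 > 0 but NE gives 0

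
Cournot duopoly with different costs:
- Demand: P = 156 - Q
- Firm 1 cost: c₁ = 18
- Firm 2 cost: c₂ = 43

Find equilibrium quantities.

q₁* = 54.33, q₂* = 29.33

Work:
Reaction: q₁ = (156 - 18 - q₂)/2
Reaction: q₂ = (156 - 43 - q₁)/2
Solve simultaneously:
q₁* = (156 - 2×18 + 43)/3 = 54.33
q₂* = (156 - 2×43 + 18)/3 = 29.33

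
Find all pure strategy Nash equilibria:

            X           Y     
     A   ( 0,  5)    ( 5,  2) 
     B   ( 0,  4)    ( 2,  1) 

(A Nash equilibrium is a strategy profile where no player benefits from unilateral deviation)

Nash equilibrium: (A, X), (B, X)

Work:
Best responses:
  P1 vs X: payoffs [0, 0] → best response A/B (payoff 0)
  P1 vs Y: payoffs [5, 2] → best response A (payoff 5)
  P2 vs A: payoffs [5, 2] → best response X (payoff 5)
  P2 vs B: payoffs [4, 1] → best response X (payoff 4)
Mutual best responses: (A,X), (B,X) → Nash equilibria.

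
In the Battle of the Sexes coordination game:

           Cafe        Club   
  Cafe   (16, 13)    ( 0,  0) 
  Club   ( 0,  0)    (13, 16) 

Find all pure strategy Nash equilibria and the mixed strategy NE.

Pure NE: (Cafe, Cafe) and (Club, Club); Mixed NE: p = 0.5517, q = 0.4483

Work:
Check pure NE:
(Cafe, Cafe): (16, 13) - no unilateral deviation beneficial
(Club, Club): (13, 16) - no unilateral deviation beneficial
Mixed NE: P1 plays Cafe with p = 0.5517, P2 plays Cafe with q = 0.4483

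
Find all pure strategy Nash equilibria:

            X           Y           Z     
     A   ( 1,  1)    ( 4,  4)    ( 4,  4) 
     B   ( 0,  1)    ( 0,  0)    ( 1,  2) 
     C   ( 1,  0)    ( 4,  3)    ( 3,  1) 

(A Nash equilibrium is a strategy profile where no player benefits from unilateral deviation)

Nash equilibrium: (A, Y), (A, Z), (C, Y)

Work:
Best responses:
  P1 vs X: payoffs [1, 0, 1] → best response A/C (payoff 1)
  P1 vs Y: payoffs [4, 0, 4] → best response A/C (payoff 4)
  P1 vs Z: payoffs [4, 1, 3] → best response A (payoff 4)
  P2 vs A: payoffs [1, 4, 4] → best response Y/Z (payoff 4)
  P2 vs B: payoffs [1, 0, 2] → best response Z (payoff 2)
  P2 vs C: payoffs [0, 3, 1] → best response Y (payoff 3)
Mutual best responses: (A,Y), (A,Z), (C,Y) → Nash equilibria.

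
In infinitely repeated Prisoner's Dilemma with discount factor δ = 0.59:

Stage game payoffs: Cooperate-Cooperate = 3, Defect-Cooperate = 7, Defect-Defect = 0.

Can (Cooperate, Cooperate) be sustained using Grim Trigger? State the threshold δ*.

δ* = 0.5714; since δ = 0.59 ≥ 0.5714, cooperation can be sustained

Work:
For Grim Trigger:
Cooperate forever: 3/(1-δ)
Defect then punished: 7 + 0·δ/(1-δ)
Need: 3/(1-δ) ≥ 7 + 0·δ/(1-δ)
Solving: δ ≥ (T-R)/(T-P) = (7-3)/(7-0) = 0.5714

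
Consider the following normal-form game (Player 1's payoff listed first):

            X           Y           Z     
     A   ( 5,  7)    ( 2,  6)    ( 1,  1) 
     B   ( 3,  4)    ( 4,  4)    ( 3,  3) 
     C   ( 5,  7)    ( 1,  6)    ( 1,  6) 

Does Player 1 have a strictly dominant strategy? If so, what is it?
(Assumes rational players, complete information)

No strictly dominant strategy exists for Player 1

Work:
A strategy strictly dominates another if it gives a strictly higher payoff against every opponent action. Compare each pair of P1's strategies column-by-column:
  A vs B: [5 vs 3, 2 vs 4, 1 vs 3] → A does not strictly dominate B (column Y: 2 ≤ 4)
  A vs C: [5 vs 5, 2 vs 1, 1 vs 1] → A does not strictly dominate C (column X: 5 ≤ 5)
  B vs A: [3 vs 5, 4 vs 2, 3 vs 1] → B does not strictly dominate A (column X: 3 ≤ 5)
  B vs C: [3 vs 5, 4 vs 1, 3 vs 1] → B does not strictly dominate C (column X: 3 ≤ 5)
  C vs A: [5 vs 5, 1 vs 2, 1 vs 1] → C does not strictly dominate A (column X: 5 ≤ 5)
  C vs B: [5 vs 3, 1 vs 4, 1 vs 3] → C does not strictly dominate B (column Y: 1 ≤ 4)
No single strategy strictly dominates all others → no strictly dominant strategy.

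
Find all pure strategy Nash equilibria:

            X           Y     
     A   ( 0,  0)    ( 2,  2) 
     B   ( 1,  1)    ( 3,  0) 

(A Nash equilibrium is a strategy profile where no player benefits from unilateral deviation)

Nash equilibrium: (B, X)

Work:
Best responses:
  P1 vs X: payoffs [0, 1] → best response B (payoff 1)
  P1 vs Y: payoffs [2, 3] → best response B (payoff 3)
  P2 vs A: payoffs [0, 2] → best response Y (payoff 2)
  P2 vs B: payoffs [1, 0] → best response X (payoff 1)
Mutual best responses: (B,X) → Nash equilibria.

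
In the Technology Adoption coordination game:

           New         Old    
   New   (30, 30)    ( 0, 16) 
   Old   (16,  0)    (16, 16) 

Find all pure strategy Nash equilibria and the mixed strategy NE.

Pure NE: (New, New) and (Old, Old); Mixed NE: p = 0.5333, q = 0.5333

Work:
Check pure NE:
(New, New): (30, 30) - no unilateral deviation beneficial
(Old, Old): (16, 16) - no unilateral deviation beneficial
Mixed NE: P1 plays New with p = 0.5333, P2 plays New with q = 0.5333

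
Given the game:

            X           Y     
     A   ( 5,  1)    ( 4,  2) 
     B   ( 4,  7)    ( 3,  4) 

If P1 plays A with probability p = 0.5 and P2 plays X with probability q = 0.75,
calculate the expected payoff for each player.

E[P1] = 4.25, E[P2] = 3.75

Work:
E[P1] = p·q·π₁(A,X) + p·(1-q)·π₁(A,Y) + (1-p)·q·π₁(B,X) + (1-p)·(1-q)·π₁(B,Y)
= 0.5·0.75·5 + 0.5·0.25·4 + 0.5·0.75·4 + 0.5·0.25·3
= 4.25

E[P2] = 3.75 (similar calculation)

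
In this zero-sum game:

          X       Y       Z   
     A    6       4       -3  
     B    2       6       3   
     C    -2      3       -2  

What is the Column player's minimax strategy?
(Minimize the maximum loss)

Column should play Z, value = 3

Work:
Column player minimizes Row's maximum payoff:
Column X: max payoff to Row = 6
Column Y: max payoff to Row = 6
Column Z: max payoff to Row = 3
Minimum is 3, achieved by column Z.
Minimax strategy: Z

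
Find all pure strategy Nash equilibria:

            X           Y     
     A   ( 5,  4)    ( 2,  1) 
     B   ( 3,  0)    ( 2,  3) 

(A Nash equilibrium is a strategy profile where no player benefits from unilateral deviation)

Nash equilibrium: (A, X), (B, Y)

Work:
Best responses:
  P1 vs X: payoffs [5, 3] → best response A (payoff 5)
  P1 vs Y: payoffs [2, 2] → best response A/B (payoff 2)
  P2 vs A: payoffs [4, 1] → best response X (payoff 4)
  P2 vs B: payoffs [0, 3] → best response Y (payoff 3)
Mutual best responses: (A,X), (B,Y) → Nash equilibria.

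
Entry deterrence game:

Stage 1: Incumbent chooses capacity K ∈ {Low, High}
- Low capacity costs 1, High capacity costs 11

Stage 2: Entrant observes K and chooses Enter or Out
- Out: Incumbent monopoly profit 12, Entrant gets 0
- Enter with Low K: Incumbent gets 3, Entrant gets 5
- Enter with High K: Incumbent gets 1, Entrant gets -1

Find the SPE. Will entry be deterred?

SPE: (Low, Enter|Low, Out|High); Entry not deterred. Incumbent net profit = 2, Entrant gets 5

Work:
After Low K: Entrant enters (5 > 0)
After High K: Entrant stays out (-1 < 0)
Incumbent: Low → 3−1=2, High → 12−11=1
Incumbent chooses Low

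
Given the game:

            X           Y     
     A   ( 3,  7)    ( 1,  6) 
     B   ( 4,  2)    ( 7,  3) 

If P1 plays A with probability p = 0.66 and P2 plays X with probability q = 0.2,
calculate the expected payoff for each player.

E[P1] = 3.1, E[P2] = 5.044

Work:
E[P1] = p·q·π₁(A,X) + p·(1-q)·π₁(A,Y) + (1-p)·q·π₁(B,X) + (1-p)·(1-q)·π₁(B,Y)
= 0.66·0.2·3 + 0.66·0.8·1 + 0.34·0.2·4 + 0.34·0.8·7
= 3.1

E[P2] = 5.044 (similar calculation)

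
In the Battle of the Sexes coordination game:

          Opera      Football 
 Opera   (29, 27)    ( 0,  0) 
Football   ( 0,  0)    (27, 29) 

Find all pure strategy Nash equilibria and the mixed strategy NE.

Pure NE: (Opera, Opera) and (Football, Football); Mixed NE: p = 0.5179, q = 0.4821

Work:
Check pure NE:
(Opera, Opera): (29, 27) - no unilateral deviation beneficial
(Football, Football): (27, 29) - no unilateral deviation beneficial
Mixed NE: P1 plays Opera with p = 0.5179, P2 plays Opera with q = 0.4821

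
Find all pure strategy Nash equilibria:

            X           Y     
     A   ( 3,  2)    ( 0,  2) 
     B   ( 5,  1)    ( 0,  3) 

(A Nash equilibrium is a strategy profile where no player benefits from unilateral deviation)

Nash equilibrium: (A, Y), (B, Y)

Work:
Best responses:
  P1 vs X: payoffs [3, 5] → best response B (payoff 5)
  P1 vs Y: payoffs [0, 0] → best response A/B (payoff 0)
  P2 vs A: payoffs [2, 2] → best response X/Y (payoff 2)
  P2 vs B: payoffs [1, 3] → best response Y (payoff 3)
Mutual best responses: (A,Y), (B,Y) → Nash equilibria.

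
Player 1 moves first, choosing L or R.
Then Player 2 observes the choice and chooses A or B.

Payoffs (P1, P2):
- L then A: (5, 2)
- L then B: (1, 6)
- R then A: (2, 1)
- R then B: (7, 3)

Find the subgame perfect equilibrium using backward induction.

P1 plays R, P2 plays B after L and B after R; Payoff (7, 3)

Work:
Backward induction:
After L: P2 chooses B → P1 gets 1
After R: P2 chooses B → P1 gets 7
P1 chooses R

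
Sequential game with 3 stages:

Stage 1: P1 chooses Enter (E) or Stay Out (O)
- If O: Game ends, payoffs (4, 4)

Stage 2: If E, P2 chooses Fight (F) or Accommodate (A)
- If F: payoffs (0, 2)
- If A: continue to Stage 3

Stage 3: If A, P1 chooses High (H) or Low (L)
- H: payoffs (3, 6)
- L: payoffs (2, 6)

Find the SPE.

SPE: (O, A, H); Outcome (4, 4)

Work:
Stage 3: P1 chooses H (3 vs 2)
Stage 2: P2: F->2, A->6 (anticipating H). Choose A
Stage 1: P1: O->4, E->3 (anticipating A, H). Choose O
SPE path: O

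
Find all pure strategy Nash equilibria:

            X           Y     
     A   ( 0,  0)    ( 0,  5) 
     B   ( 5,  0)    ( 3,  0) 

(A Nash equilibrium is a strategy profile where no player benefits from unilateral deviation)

Nash equilibrium: (B, X), (B, Y)

Work:
Best responses:
  P1 vs X: payoffs [0, 5] → best response B (payoff 5)
  P1 vs Y: payoffs [0, 3] → best response B (payoff 3)
  P2 vs A: payoffs [0, 5] → best response Y (payoff 5)
  P2 vs B: payoffs [0, 0] → best response X/Y (payoff 0)
Mutual best responses: (B,X), (B,Y) → Nash equilibria.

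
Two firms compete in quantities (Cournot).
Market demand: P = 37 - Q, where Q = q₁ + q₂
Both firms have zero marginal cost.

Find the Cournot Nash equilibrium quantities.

q₁* = q₂* = 12.33; P* = 12.33

Work:
Profit: π_i = P·q_i = (a - q_i - q_j)·q_i
FOC: ∂π_i/∂q_i = a - 2q_i - q_j = 0
Reaction function: q_i = (37 - q_j)/2
Symmetry: q* = 37/3 = 12.33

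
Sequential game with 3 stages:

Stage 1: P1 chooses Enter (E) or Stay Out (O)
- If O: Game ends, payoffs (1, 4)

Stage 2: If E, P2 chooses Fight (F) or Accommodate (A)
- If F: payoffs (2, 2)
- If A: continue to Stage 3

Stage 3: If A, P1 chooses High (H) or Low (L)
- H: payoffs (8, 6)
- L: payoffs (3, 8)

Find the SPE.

SPE: (E, A, H); Outcome (8, 6)

Work:
Stage 3: P1 chooses H (8 vs 3)
Stage 2: P2: F->2, A->6 (anticipating H). Choose A
Stage 1: P1: O->1, E->8 (anticipating A, H). Choose E
SPE path: E -> A -> H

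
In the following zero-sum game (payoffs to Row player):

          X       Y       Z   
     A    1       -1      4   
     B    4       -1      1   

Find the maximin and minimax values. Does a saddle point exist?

Maximin = -1, Minimax = -1, Saddle: True

Work:
Row minimums: [-1, -1] → maximin = -1
Column maximums: [4, -1, 4] → minimax = -1
Saddle point exists! Game value = -1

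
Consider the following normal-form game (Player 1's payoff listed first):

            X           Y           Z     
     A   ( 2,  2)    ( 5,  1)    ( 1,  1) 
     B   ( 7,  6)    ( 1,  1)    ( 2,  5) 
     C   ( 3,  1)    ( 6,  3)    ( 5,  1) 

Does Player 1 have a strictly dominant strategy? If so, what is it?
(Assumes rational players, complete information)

No strictly dominant strategy exists for Player 1

Work:
A strategy strictly dominates another if it gives a strictly higher payoff against every opponent action. Compare each pair of P1's strategies column-by-column:
  A vs B: [2 vs 7, 5 vs 1, 1 vs 2] → A does not strictly dominate B (column X: 2 ≤ 7)
  A vs C: [2 vs 3, 5 vs 6, 1 vs 5] → A does not strictly dominate C (column X: 2 ≤ 3)
  B vs A: [7 vs 2, 1 vs 5, 2 vs 1] → B does not strictly dominate A (column Y: 1 ≤ 5)
  B vs C: [7 vs 3, 1 vs 6, 2 vs 5] → B does not strictly dominate C (column Y: 1 ≤ 6)
  C vs A: [3 vs 2, 6 vs 5, 5 vs 1] → C strictly dominates A
  C vs B: [3 vs 7, 6 vs 1, 5 vs 2] → C does not strictly dominate B (column X: 3 ≤ 7)
No single strategy strictly dominates all others → no strictly dominant strategy.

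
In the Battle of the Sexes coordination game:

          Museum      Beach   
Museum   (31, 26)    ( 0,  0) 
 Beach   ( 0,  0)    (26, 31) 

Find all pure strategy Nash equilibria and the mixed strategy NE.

Pure NE: (Museum, Museum) and (Beach, Beach); Mixed NE: p = 0.5439, q = 0.4561

Work:
Check pure NE:
(Museum, Museum): (31, 26) - no unilateral deviation beneficial
(Beach, Beach): (26, 31) - no unilateral deviation beneficial
Mixed NE: P1 plays Museum with p = 0.5439, P2 plays Museum with q = 0.4561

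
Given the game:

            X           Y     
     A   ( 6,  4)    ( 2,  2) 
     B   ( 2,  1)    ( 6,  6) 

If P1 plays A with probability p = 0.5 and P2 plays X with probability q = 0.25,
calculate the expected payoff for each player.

E[P1] = 4.0, E[P2] = 3.625

Work:
E[P1] = p·q·π₁(A,X) + p·(1-q)·π₁(A,Y) + (1-p)·q·π₁(B,X) + (1-p)·(1-q)·π₁(B,Y)
= 0.5·0.25·6 + 0.5·0.75·2 + 0.5·0.25·2 + 0.5·0.75·6
= 4.0

E[P2] = 3.625 (similar calculation)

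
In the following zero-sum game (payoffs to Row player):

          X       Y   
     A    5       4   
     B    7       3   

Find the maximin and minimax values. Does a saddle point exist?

Maximin = 4, Minimax = 4, Saddle: True

Work:
Row minimums: [4, 3] → maximin = 4
Column maximums: [7, 4] → minimax = 4
Saddle point exists! Game value = 4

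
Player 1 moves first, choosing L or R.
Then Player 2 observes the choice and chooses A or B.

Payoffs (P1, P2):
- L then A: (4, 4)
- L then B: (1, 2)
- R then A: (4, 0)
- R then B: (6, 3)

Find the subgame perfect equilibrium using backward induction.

P1 plays R, P2 plays A after L and B after R; Payoff (6, 3)

Work:
Backward induction:
After L: P2 chooses A → P1 gets 4
After R: P2 chooses B → P1 gets 6
P1 chooses R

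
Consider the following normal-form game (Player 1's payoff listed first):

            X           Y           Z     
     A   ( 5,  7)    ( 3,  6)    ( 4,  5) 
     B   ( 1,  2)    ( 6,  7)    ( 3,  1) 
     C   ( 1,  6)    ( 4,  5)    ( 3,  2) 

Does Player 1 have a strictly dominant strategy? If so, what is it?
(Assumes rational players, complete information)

No strictly dominant strategy exists for Player 1

Work:
A strategy strictly dominates another if it gives a strictly higher payoff against every opponent action. Compare each pair of P1's strategies column-by-column:
  A vs B: [5 vs 1, 3 vs 6, 4 vs 3] → A does not strictly dominate B (column Y: 3 ≤ 6)
  A vs C: [5 vs 1, 3 vs 4, 4 vs 3] → A does not strictly dominate C (column Y: 3 ≤ 4)
  B vs A: [1 vs 5, 6 vs 3, 3 vs 4] → B does not strictly dominate A (column X: 1 ≤ 5)
  B vs C: [1 vs 1, 6 vs 4, 3 vs 3] → B does not strictly dominate C (column X: 1 ≤ 1)
  C vs A: [1 vs 5, 4 vs 3, 3 vs 4] → C does not strictly dominate A (column X: 1 ≤ 5)
  C vs B: [1 vs 1, 4 vs 6, 3 vs 3] → C does not strictly dominate B (column X: 1 ≤ 1)
No single strategy strictly dominates all others → no strictly dominant strategy.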